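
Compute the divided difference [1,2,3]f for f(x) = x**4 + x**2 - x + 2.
26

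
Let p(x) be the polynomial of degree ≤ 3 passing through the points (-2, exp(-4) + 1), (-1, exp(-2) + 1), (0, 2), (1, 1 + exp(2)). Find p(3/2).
(-5 + 21*exp(2) + (-19 + 35*exp(2))*exp(4))*exp(-4)/16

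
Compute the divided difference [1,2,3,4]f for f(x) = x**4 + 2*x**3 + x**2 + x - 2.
12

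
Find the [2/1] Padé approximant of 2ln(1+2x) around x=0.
4*x*(x + 3)/(3*(4*x/3 + 1))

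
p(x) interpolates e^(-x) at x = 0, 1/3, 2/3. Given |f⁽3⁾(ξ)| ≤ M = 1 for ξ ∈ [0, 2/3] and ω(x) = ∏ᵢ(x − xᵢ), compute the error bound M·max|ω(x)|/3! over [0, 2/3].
sqrt(3)/729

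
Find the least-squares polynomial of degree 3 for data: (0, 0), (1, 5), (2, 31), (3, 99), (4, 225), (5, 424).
29/126 + (-203/108)x + (775/252)x² + (77/27)x³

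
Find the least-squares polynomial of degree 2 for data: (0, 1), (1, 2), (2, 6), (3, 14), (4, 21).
24/35 + (22/35)x + (8/7)x²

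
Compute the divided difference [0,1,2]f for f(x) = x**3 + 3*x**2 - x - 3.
6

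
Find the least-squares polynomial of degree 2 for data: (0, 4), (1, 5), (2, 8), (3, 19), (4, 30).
4 + (-7/5)x + (2)x²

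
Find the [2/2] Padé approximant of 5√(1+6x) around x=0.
(225*x**2/4 + 75*x/2 + 5)/(9*x**2/4 + 9*x/2 + 1)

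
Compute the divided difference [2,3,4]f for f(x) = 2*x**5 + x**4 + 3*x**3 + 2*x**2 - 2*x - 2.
654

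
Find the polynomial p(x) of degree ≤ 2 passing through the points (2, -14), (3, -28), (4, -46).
-2*x**2 - 4*x + 2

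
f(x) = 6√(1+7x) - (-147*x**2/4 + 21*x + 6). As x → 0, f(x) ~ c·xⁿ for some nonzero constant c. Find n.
3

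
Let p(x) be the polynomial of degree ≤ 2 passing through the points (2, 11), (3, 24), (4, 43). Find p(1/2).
11/4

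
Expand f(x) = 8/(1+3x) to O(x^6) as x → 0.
8 - 24*x + 72*x**2 - 216*x**3 + 648*x**4 - 1944*x**5 + O(x**6)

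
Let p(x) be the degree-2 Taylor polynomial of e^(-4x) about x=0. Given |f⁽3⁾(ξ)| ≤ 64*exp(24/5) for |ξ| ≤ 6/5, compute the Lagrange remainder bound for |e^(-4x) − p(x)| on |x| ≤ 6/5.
2304*exp(24/5)/125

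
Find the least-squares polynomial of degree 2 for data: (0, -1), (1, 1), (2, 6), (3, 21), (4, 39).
-4/5 + (-2)x + (3)x²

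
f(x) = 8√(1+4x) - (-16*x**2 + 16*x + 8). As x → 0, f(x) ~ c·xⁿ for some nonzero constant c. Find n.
3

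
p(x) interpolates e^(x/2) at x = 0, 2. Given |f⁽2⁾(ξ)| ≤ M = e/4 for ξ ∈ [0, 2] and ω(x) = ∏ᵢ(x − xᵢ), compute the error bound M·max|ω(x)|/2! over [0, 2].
e/8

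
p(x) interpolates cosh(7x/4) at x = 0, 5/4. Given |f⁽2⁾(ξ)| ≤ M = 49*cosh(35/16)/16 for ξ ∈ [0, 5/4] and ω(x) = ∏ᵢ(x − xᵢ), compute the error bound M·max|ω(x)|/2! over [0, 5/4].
1225*cosh(35/16)/2048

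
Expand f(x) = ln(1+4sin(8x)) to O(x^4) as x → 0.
32*x - 512*x**2 + 31744*x**3/3 + O(x**4)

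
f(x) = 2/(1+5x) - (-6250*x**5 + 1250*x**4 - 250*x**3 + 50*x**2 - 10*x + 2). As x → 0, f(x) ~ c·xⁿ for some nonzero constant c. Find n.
6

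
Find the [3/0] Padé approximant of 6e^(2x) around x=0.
8*x**3 + 12*x**2 + 12*x + 6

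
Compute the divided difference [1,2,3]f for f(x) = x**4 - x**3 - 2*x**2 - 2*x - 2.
17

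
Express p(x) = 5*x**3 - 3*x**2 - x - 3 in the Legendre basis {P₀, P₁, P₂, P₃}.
(-4)P₀ + (2)P₁ + (-2)P₂ + (2)P₃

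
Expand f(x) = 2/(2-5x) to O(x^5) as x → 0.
1 + 5*x/2 + 25*x**2/4 + 125*x**3/8 + 625*x**4/16 + O(x**5)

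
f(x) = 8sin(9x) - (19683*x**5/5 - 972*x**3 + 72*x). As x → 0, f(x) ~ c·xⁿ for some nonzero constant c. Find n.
7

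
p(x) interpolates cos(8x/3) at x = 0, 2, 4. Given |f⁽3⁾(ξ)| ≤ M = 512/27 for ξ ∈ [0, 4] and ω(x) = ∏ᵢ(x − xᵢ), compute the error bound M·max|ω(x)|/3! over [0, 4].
4096*sqrt(3)/729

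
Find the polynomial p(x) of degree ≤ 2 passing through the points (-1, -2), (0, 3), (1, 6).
-x**2 + 4*x + 3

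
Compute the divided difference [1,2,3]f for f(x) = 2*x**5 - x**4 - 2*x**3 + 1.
143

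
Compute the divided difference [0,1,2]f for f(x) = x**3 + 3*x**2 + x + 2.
6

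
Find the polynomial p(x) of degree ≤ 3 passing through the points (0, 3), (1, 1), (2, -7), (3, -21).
-3*x**2 + x + 3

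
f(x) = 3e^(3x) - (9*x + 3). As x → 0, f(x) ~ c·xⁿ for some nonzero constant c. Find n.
2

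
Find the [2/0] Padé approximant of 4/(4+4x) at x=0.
x**2 - x + 1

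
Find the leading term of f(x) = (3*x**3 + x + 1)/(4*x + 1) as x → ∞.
3*x**2/4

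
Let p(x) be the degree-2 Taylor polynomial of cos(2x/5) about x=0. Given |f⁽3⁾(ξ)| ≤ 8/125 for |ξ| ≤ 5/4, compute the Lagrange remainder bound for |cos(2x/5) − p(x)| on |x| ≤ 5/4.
1/48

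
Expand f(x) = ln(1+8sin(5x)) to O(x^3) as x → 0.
40*x - 800*x**2 + O(x**3)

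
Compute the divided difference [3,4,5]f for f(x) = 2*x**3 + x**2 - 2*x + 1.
25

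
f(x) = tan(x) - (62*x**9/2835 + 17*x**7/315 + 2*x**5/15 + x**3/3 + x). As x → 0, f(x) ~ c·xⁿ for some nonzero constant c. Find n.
11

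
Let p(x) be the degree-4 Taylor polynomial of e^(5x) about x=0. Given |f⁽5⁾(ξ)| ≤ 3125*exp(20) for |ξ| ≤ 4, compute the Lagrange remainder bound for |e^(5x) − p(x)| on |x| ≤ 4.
80000*exp(20)/3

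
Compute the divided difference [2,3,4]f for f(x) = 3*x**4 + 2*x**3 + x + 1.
183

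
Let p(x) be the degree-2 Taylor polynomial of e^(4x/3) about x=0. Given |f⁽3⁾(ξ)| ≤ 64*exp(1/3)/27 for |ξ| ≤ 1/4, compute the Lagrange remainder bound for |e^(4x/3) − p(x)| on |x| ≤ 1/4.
exp(1/3)/162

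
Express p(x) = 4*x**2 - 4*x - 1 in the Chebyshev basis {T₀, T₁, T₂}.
T₀ + (-4)T₁ + (2)T₂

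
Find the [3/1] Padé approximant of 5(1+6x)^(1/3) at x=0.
(-40*x**3/3 + 20*x**2 + 30*x + 5)/(4*x + 1)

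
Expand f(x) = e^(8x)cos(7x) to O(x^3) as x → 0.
1 + 8*x + 15*x**2/2 + O(x**3)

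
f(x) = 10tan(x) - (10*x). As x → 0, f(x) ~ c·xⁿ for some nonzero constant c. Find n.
3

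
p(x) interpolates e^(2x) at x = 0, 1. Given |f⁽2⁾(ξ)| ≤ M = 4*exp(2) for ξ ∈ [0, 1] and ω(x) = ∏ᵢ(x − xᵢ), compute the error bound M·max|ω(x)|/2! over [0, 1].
exp(2)/2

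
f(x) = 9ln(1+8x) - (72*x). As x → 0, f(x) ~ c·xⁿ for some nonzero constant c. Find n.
2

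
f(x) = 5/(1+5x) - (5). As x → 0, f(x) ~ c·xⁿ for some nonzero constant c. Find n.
1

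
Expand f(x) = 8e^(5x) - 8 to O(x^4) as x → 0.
40*x + 100*x**2 + 500*x**3/3 + O(x**4)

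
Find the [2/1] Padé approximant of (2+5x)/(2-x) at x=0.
(5*x/2 + 1)/(1 - x/2)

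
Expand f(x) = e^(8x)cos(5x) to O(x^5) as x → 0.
1 + 8*x + 39*x**2/2 - 44*x**3/3 - 4879*x**4/24 + O(x**5)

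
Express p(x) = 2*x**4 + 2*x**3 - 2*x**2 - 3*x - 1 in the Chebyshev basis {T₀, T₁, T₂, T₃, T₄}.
(-5/4)T₀ + (-3/2)T₁ + (1/2)T₃ + (1/4)T₄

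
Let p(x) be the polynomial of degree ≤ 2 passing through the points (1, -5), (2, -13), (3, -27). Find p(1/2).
-13/4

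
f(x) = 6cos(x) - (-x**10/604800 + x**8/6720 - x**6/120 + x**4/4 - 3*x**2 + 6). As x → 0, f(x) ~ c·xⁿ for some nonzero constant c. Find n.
12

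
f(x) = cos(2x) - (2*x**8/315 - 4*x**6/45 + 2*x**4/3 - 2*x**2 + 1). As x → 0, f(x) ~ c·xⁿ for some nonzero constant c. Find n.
10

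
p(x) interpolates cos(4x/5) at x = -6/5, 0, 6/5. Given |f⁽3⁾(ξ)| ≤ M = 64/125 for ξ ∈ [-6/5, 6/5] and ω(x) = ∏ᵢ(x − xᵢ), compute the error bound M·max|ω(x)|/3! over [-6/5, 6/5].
512*sqrt(3)/15625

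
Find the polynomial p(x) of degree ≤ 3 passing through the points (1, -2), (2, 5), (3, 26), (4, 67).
x**3 + x**2 - 3*x - 1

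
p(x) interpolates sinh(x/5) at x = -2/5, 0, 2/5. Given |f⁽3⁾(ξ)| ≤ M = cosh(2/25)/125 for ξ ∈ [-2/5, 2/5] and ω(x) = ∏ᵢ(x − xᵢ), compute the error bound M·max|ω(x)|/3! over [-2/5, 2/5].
8*sqrt(3)*cosh(2/25)/421875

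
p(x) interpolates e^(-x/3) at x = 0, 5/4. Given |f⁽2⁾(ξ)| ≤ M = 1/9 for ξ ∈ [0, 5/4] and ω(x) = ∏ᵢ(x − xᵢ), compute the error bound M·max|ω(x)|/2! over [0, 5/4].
25/1152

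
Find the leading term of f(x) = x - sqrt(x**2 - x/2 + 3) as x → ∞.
1/4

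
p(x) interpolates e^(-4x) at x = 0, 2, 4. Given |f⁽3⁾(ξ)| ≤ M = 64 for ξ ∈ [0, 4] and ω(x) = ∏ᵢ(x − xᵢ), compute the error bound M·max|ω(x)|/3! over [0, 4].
512*sqrt(3)/27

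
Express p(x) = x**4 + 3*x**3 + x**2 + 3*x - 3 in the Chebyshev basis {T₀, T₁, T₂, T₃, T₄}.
(-17/8)T₀ + (21/4)T₁ + T₂ + (3/4)T₃ + (1/8)T₄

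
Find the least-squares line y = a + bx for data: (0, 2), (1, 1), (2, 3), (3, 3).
a = 3/2, b = 1/2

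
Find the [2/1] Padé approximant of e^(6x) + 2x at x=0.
(2*x**2 + 6*x + 1)/(1 - 2*x)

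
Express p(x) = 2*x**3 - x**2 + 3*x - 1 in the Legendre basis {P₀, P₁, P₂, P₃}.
(-4/3)P₀ + (21/5)P₁ + (-2/3)P₂ + (4/5)P₃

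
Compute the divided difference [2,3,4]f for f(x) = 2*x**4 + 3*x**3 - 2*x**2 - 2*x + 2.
135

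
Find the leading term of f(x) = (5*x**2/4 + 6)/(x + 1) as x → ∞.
5*x/4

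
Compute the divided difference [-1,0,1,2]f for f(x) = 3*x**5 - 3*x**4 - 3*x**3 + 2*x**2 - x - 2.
6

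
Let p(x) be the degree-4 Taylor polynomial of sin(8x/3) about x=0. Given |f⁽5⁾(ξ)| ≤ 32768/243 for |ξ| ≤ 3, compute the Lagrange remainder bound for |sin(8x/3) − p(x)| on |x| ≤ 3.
4096/15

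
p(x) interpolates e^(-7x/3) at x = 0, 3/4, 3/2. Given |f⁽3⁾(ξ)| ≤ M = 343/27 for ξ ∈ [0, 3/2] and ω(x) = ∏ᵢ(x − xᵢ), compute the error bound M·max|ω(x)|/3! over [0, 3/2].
343*sqrt(3)/1728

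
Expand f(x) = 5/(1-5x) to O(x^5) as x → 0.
5 + 25*x + 125*x**2 + 625*x**3 + 3125*x**4 + O(x**5)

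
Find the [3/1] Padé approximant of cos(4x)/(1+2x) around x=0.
(16*x**3/3 - 16*x**2/3 - 4*x/3 + 1)/(2*x/3 + 1)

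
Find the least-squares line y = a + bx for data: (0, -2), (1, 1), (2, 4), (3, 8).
a = -11/5, b = 33/10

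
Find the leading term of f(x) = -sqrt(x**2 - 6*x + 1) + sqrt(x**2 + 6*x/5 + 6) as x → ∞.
18/5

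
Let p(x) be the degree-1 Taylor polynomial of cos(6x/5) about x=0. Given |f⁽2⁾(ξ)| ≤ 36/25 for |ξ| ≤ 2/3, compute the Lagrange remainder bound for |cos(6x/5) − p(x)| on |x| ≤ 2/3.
8/25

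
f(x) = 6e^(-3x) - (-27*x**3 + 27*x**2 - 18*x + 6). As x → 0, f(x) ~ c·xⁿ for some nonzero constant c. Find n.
4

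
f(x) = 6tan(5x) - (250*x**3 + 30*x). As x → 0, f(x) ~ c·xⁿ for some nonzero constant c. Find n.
5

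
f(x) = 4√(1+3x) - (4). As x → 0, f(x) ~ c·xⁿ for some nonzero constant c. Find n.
1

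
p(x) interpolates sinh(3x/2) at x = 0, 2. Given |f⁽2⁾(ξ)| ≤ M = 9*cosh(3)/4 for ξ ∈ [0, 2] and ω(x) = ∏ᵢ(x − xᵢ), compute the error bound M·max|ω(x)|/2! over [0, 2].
9*cosh(3)/8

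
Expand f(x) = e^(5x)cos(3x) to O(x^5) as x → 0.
1 + 5*x + 8*x**2 - 5*x**3/3 - 161*x**4/6 + O(x**5)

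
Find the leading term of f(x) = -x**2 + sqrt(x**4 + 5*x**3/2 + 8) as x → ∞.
5*x/4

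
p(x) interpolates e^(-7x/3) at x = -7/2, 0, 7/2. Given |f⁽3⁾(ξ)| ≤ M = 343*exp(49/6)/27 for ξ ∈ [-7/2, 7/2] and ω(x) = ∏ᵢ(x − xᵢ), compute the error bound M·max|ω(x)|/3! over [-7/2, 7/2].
117649*sqrt(3)*exp(49/6)/5832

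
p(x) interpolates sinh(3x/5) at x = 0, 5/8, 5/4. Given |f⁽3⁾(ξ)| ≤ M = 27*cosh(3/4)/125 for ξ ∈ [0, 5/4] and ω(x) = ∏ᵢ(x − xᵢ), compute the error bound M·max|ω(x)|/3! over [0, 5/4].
sqrt(3)*cosh(3/4)/512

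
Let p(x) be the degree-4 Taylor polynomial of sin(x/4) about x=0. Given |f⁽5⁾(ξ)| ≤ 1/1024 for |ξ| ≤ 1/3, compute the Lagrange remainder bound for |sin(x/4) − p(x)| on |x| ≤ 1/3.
1/29859840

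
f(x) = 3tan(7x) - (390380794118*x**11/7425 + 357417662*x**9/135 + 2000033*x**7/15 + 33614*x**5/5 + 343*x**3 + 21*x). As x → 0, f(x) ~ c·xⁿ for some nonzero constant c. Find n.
13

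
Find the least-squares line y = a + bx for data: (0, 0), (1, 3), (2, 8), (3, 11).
a = -1/5, b = 19/5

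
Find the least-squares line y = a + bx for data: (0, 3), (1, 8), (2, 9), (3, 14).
a = 17/5, b = 17/5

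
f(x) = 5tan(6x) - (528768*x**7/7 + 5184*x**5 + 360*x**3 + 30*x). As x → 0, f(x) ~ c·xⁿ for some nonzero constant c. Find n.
9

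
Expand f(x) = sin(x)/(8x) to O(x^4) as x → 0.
1/8 - x**2/48 + O(x**4)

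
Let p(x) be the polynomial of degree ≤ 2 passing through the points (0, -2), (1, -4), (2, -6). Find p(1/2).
-3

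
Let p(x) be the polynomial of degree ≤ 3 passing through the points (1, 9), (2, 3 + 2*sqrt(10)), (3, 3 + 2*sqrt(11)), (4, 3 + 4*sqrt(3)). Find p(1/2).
-35*sqrt(10)/8 - 5*sqrt(3)/4 + 21*sqrt(11)/8 + 129/8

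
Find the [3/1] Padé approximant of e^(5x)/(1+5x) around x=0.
(1375*x**3/48 + 25*x**2/2 + 45*x/8 + 1)/(45*x/8 + 1)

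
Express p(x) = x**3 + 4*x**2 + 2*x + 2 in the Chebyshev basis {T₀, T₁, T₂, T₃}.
(4)T₀ + (11/4)T₁ + (2)T₂ + (1/4)T₃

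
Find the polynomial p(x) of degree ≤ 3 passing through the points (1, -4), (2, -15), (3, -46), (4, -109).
-2*x**3 + 2*x**2 - 3*x - 1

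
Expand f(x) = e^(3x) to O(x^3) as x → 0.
1 + 3*x + 9*x**2/2 + O(x**3)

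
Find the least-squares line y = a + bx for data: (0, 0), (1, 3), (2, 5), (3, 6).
a = 1/2, b = 2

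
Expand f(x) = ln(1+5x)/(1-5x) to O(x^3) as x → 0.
5*x + 25*x**2/2 + O(x**3)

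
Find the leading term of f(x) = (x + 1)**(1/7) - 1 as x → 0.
x/7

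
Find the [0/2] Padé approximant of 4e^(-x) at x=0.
4/(x**2/2 + x + 1)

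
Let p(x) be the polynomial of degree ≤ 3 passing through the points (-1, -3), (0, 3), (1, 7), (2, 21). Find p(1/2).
9/2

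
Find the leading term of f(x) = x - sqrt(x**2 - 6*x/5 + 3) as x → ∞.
3/5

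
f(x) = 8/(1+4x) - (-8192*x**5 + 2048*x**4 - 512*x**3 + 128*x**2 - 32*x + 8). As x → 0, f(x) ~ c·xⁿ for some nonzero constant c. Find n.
6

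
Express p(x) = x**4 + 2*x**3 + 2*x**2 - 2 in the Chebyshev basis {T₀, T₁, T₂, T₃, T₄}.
(-5/8)T₀ + (3/2)T₁ + (3/2)T₂ + (1/2)T₃ + (1/8)T₄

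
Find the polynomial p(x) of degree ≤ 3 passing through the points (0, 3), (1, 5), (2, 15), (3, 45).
2*x**3 - 2*x**2 + 2*x + 3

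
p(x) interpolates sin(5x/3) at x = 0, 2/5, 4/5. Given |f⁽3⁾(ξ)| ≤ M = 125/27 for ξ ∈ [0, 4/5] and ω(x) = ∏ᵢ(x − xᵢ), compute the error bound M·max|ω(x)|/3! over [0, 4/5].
8*sqrt(3)/729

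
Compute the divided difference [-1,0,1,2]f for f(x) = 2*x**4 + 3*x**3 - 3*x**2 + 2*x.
7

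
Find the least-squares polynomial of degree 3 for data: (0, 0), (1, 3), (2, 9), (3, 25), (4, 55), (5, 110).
-13/126 + (3265/756)x + (-533/252)x² + (61/54)x³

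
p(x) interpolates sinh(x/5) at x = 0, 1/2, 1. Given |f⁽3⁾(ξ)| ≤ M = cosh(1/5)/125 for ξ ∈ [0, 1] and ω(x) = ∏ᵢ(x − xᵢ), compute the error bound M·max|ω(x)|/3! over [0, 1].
sqrt(3)*cosh(1/5)/27000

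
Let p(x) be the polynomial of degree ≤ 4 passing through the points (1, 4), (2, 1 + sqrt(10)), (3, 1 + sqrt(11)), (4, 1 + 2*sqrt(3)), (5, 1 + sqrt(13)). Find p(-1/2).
-693*sqrt(10)/32 - 385*sqrt(3)/16 + 315*sqrt(13)/128 + 3593/128 + 1485*sqrt(11)/64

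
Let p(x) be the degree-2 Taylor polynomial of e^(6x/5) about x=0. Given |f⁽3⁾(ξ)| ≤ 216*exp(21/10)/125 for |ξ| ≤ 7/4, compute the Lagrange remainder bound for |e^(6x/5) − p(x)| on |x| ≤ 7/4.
3087*exp(21/10)/2000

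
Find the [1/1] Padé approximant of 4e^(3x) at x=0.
(6*x + 4)/(1 - 3*x/2)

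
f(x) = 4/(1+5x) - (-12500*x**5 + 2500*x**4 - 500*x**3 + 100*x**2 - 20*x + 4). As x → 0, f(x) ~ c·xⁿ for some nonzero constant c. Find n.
6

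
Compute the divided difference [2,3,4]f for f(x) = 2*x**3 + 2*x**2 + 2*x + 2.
20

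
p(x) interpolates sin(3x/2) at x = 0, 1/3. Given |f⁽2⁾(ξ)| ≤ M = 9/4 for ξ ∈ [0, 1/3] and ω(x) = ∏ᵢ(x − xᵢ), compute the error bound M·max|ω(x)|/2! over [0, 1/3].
1/32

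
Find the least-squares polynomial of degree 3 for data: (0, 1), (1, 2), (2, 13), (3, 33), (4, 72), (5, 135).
13/18 + (545/756)x + (149/252)x² + (25/27)x³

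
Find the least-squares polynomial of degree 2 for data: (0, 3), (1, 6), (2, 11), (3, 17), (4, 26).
107/35 + (139/70)x + (13/14)x²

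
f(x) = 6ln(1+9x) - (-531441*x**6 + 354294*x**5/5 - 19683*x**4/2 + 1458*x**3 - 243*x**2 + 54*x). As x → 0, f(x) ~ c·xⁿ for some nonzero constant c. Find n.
7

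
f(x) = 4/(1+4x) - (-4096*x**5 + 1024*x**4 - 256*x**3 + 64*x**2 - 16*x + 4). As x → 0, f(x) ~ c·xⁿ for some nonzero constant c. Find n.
6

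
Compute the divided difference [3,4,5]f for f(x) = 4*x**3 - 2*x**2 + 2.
46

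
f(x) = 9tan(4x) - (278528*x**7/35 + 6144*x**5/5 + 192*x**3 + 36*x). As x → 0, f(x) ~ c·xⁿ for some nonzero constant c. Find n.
9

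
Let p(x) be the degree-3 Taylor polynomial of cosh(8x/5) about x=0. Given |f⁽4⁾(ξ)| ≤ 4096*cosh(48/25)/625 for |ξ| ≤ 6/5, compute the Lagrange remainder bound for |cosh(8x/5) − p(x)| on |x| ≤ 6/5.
221184*cosh(48/25)/390625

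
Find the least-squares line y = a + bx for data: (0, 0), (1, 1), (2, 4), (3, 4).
a = 0, b = 3/2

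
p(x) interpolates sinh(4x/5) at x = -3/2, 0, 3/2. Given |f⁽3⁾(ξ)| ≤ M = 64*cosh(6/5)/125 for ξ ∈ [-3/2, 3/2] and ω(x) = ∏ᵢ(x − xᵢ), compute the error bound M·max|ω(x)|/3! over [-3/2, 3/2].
8*sqrt(3)*cosh(6/5)/125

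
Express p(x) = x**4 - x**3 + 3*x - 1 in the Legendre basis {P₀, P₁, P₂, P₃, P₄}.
(-4/5)P₀ + (12/5)P₁ + (4/7)P₂ + (-2/5)P₃ + (8/35)P₄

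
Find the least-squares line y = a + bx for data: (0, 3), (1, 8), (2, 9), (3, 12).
a = 19/5, b = 14/5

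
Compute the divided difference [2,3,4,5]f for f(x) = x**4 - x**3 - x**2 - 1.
13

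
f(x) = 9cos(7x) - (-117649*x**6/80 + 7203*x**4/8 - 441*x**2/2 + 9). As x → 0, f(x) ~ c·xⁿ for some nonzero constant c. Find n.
8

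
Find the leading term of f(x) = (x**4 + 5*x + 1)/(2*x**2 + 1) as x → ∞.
x**2/2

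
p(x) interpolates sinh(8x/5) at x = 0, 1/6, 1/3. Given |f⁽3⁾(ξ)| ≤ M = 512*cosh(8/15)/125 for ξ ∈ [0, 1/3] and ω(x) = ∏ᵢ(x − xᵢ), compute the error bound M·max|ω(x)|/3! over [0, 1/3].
64*sqrt(3)*cosh(8/15)/91125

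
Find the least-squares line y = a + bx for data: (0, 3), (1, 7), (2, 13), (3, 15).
a = 16/5, b = 21/5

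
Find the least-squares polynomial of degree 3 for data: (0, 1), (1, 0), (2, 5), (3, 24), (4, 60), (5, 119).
139/126 + (-2563/756)x + (263/252)x² + (47/54)x³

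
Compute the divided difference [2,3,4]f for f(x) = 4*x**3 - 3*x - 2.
36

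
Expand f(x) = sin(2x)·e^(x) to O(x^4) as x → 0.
2*x + 2*x**2 - x**3/3 + O(x**4)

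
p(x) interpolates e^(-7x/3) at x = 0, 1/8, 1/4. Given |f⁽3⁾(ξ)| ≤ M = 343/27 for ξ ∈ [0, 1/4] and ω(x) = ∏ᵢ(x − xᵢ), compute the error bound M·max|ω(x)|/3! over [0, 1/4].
343*sqrt(3)/373248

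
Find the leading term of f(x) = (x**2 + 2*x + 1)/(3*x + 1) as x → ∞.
x/3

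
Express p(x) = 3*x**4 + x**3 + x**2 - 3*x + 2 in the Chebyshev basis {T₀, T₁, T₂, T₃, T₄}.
(29/8)T₀ + (-9/4)T₁ + (2)T₂ + (1/4)T₃ + (3/8)T₄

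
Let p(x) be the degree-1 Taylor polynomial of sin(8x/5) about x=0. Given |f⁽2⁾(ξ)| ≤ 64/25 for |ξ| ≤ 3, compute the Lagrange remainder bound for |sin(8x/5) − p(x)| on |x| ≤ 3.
288/25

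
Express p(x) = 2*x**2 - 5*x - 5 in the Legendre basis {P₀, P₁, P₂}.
(-13/3)P₀ + (-5)P₁ + (4/3)P₂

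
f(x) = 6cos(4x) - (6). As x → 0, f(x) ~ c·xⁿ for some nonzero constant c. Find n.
2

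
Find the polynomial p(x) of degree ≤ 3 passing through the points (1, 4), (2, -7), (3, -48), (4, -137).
-3*x**3 + 3*x**2 + x + 3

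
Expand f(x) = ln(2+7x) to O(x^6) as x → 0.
log(2) + 7*x/2 - 49*x**2/8 + 343*x**3/24 - 2401*x**4/64 + 16807*x**5/160 + O(x**6)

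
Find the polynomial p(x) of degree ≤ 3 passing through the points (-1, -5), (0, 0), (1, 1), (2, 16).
3*x**3 - 2*x**2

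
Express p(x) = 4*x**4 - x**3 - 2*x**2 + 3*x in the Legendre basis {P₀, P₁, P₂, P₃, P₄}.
(2/15)P₀ + (12/5)P₁ + (20/21)P₂ + (-2/5)P₃ + (32/35)P₄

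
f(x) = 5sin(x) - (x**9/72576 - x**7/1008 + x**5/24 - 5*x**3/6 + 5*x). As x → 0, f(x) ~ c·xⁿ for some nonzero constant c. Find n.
11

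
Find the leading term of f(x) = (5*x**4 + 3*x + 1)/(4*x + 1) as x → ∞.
5*x**3/4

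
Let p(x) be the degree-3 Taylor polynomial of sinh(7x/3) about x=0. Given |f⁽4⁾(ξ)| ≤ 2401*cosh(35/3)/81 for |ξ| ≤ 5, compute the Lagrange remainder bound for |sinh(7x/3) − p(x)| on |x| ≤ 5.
1500625*cosh(35/3)/1944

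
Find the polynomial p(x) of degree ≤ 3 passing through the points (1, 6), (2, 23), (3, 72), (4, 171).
3*x**3 - 2*x**2 + 2*x + 3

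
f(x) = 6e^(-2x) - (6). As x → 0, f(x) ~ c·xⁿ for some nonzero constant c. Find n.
1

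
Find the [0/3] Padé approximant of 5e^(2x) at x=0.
5/(-4*x**3/3 + 2*x**2 - 2*x + 1)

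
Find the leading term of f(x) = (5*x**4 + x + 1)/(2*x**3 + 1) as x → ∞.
5*x/2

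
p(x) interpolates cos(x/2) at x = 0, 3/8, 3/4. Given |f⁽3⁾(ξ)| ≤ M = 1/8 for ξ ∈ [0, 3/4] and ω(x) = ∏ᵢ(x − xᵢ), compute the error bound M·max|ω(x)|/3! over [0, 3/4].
sqrt(3)/4096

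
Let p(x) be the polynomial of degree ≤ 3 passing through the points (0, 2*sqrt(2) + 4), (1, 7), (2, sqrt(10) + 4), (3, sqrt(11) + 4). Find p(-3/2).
-503/16 - 35*sqrt(11)/16 + 105*sqrt(2)/8 + 135*sqrt(10)/16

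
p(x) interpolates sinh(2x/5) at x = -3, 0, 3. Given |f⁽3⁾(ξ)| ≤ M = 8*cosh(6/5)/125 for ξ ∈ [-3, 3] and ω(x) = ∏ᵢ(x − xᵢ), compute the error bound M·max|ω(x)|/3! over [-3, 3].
8*sqrt(3)*cosh(6/5)/125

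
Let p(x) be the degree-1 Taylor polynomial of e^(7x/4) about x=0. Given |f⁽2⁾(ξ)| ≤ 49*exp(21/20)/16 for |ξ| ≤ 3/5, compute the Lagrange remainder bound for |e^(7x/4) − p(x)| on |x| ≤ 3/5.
441*exp(21/20)/800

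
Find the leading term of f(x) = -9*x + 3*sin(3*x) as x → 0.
-27*x**3/2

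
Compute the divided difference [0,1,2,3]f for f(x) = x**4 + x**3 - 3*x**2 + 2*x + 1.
7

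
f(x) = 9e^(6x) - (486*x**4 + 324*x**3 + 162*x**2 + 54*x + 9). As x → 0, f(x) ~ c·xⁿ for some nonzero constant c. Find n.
5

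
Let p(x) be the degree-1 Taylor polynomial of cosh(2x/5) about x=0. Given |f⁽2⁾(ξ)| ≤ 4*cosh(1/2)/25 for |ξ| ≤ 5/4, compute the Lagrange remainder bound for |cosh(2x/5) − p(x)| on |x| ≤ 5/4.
cosh(1/2)/8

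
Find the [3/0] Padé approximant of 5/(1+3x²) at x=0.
5 - 15*x**2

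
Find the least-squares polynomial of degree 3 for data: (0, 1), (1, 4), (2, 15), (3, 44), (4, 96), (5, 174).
53/42 + (-347/252)x + (7/3)x² + (35/36)x³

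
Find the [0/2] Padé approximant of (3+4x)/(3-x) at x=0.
1/(20*x**2/9 - 5*x/3 + 1)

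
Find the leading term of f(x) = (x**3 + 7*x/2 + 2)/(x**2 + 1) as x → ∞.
x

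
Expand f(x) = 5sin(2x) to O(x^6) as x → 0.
10*x - 20*x**3/3 + 4*x**5/3 + O(x**6)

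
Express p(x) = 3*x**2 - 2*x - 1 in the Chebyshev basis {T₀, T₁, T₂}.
(1/2)T₀ + (-2)T₁ + (3/2)T₂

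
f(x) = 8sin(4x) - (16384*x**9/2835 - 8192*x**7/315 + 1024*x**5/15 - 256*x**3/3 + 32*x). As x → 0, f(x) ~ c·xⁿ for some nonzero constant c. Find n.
11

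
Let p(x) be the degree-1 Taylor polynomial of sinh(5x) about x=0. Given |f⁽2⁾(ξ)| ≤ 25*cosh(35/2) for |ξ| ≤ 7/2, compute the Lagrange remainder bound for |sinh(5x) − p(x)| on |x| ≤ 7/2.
1225*cosh(35/2)/8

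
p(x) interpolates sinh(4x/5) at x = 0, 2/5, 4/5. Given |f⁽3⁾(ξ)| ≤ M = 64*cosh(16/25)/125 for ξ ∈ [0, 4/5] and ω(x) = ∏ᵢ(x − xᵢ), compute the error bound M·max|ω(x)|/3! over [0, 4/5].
512*sqrt(3)*cosh(16/25)/421875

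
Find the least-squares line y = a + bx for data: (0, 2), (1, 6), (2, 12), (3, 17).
a = 8/5, b = 51/10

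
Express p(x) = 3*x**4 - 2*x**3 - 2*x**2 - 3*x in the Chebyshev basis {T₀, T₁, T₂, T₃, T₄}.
(1/8)T₀ + (-9/2)T₁ + (1/2)T₂ + (-1/2)T₃ + (3/8)T₄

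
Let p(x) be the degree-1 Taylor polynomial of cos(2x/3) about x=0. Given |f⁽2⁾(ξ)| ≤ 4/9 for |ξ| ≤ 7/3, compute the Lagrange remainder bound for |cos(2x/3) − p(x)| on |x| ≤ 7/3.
98/81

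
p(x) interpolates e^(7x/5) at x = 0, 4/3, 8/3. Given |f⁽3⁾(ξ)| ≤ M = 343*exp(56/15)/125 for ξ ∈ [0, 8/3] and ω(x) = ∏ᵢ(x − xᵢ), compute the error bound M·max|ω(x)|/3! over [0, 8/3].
21952*sqrt(3)*exp(56/15)/91125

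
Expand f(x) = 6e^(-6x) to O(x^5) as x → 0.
6 - 36*x + 108*x**2 - 216*x**3 + 324*x**4 + O(x**5)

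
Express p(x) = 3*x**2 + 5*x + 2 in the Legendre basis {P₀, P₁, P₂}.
(3)P₀ + (5)P₁ + (2)P₂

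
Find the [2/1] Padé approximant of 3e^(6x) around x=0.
(18*x**2 + 12*x + 3)/(1 - 2*x)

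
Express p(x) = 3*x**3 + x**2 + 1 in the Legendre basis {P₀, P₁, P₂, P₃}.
(4/3)P₀ + (9/5)P₁ + (2/3)P₂ + (6/5)P₃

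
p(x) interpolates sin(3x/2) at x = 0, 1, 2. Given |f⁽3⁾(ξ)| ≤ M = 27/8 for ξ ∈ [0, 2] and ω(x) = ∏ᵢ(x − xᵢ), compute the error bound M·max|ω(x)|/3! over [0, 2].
sqrt(3)/8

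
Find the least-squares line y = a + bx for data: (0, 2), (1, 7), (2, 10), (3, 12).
a = 14/5, b = 33/10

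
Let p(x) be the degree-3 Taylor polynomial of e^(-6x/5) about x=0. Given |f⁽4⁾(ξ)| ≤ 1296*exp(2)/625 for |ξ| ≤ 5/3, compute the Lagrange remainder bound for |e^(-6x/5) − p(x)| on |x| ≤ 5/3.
2*exp(2)/3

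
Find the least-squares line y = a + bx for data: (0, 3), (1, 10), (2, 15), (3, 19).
a = 19/5, b = 53/10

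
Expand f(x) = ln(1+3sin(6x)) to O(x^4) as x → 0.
18*x - 162*x**2 + 1836*x**3 + O(x**4)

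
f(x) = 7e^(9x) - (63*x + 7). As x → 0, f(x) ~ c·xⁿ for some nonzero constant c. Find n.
2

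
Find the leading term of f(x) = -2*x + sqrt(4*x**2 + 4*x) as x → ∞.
1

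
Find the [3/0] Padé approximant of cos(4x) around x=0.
1 - 8*x**2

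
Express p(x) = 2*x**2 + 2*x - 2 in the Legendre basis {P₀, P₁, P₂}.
(-4/3)P₀ + (2)P₁ + (4/3)P₂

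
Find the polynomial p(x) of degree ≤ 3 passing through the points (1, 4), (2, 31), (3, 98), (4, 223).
3*x**3 + 2*x**2 - 1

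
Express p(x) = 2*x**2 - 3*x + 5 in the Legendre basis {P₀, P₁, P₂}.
(17/3)P₀ + (-3)P₁ + (4/3)P₂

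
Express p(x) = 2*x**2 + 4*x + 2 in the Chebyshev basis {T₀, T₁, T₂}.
(3)T₀ + (4)T₁ + T₂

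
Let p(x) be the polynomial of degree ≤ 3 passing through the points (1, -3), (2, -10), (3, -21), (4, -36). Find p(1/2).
-1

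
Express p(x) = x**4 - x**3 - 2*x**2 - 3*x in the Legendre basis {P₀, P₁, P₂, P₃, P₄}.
(-7/15)P₀ + (-18/5)P₁ + (-16/21)P₂ + (-2/5)P₃ + (8/35)P₄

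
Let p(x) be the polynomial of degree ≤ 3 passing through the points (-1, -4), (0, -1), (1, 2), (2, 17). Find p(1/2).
-1/4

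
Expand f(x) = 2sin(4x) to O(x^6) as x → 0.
8*x - 64*x**3/3 + 256*x**5/15 + O(x**6)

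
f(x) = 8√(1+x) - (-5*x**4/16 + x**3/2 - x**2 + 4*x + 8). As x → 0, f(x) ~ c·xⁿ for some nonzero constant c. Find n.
5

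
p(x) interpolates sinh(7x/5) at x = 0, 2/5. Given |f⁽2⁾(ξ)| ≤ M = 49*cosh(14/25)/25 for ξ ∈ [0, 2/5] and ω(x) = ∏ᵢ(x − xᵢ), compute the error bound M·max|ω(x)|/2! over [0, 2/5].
49*cosh(14/25)/1250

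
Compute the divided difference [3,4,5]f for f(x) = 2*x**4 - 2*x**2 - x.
192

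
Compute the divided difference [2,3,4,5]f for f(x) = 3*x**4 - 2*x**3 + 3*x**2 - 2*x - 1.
40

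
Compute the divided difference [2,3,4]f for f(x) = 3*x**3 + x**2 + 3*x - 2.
28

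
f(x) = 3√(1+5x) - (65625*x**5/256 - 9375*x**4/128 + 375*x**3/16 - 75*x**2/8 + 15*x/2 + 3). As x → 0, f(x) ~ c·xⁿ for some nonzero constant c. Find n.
6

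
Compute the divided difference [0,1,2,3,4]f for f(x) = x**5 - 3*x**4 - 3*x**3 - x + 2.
7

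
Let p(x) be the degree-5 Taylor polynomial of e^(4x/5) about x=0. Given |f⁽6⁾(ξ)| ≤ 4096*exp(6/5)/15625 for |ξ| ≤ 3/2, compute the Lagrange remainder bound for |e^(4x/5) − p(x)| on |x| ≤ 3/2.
324*exp(6/5)/78125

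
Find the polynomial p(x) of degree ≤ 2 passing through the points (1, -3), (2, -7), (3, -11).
1 - 4*x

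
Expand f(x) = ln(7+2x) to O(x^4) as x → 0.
log(7) + 2*x/7 - 2*x**2/49 + 8*x**3/1029 + O(x**4)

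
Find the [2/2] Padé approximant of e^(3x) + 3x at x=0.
(15*x**2/4 + 6*x + 1)/(1 - 3*x**2/4)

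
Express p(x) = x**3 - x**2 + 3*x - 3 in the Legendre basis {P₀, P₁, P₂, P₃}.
(-10/3)P₀ + (18/5)P₁ + (-2/3)P₂ + (2/5)P₃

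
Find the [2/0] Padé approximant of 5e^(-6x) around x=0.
90*x**2 - 30*x + 5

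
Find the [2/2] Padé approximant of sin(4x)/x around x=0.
(4 - 112*x**2/15)/(4*x**2/5 + 1)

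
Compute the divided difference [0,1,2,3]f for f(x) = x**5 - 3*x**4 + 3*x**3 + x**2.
10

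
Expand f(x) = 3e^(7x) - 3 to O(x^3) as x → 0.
21*x + 147*x**2/2 + O(x**3)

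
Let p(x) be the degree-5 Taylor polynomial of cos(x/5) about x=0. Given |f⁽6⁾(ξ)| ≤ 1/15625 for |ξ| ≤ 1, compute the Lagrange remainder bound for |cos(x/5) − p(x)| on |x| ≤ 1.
1/11250000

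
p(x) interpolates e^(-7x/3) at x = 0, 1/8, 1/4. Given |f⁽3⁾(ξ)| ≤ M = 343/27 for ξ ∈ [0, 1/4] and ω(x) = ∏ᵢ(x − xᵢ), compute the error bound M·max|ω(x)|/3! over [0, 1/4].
343*sqrt(3)/373248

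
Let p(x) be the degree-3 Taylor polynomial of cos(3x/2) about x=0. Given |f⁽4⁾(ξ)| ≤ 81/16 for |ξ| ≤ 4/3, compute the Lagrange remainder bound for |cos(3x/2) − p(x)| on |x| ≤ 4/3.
2/3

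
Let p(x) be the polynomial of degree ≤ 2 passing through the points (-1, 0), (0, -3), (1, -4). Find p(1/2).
-15/4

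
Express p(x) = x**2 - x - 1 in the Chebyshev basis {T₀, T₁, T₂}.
(-1/2)T₀ - T₁ + (1/2)T₂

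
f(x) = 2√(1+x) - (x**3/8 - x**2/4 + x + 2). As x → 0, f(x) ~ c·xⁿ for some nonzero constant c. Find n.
4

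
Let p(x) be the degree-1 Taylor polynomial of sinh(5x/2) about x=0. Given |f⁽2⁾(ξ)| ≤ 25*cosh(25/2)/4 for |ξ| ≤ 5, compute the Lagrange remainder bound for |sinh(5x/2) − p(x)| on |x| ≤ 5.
625*cosh(25/2)/8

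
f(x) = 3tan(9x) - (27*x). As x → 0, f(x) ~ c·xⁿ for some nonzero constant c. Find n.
3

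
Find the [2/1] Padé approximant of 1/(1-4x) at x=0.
1/(1 - 4*x)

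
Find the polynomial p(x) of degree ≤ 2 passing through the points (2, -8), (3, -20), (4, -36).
-2*x**2 - 2*x + 4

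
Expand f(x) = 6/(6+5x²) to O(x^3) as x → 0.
1 - 5*x**2/6 + O(x**3)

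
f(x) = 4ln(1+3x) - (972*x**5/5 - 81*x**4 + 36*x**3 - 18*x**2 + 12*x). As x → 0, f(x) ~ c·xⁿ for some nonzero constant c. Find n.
6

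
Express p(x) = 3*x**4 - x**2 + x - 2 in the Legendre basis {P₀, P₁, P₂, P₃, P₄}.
(-26/15)P₀ + P₁ + (22/21)P₂ + (24/35)P₄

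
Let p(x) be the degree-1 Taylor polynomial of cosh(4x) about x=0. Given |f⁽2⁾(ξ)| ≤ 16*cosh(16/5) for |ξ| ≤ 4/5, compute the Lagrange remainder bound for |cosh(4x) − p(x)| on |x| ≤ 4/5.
128*cosh(16/5)/25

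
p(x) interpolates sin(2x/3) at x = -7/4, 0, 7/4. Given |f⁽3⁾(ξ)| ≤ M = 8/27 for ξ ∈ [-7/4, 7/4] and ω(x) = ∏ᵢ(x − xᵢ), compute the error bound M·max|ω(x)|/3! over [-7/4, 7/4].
343*sqrt(3)/5832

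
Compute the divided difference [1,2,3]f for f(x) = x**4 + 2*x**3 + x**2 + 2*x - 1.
38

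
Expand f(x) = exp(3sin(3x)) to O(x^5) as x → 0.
1 + 9*x + 81*x**2/2 + 108*x**3 + 1215*x**4/8 + O(x**5)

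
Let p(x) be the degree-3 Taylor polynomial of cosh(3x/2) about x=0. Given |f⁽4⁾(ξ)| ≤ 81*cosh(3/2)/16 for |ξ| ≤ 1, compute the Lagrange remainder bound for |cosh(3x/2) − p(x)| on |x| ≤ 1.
27*cosh(3/2)/128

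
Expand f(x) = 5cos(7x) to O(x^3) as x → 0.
5 - 245*x**2/2 + O(x**3)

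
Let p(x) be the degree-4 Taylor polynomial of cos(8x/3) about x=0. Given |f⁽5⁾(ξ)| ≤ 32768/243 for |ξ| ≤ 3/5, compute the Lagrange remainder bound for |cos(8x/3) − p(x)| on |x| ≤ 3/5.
4096/46875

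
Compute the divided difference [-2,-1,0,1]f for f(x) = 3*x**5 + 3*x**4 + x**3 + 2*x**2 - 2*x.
10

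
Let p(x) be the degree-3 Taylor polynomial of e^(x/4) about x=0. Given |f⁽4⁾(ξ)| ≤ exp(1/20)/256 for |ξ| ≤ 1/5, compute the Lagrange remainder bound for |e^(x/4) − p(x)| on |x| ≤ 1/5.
exp(1/20)/3840000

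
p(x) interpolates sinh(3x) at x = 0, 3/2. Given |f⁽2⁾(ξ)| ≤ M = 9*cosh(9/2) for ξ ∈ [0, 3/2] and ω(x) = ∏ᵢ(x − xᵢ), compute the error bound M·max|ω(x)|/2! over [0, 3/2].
81*cosh(9/2)/32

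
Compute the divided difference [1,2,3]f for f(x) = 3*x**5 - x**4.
245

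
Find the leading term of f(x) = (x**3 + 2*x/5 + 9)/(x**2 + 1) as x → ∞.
x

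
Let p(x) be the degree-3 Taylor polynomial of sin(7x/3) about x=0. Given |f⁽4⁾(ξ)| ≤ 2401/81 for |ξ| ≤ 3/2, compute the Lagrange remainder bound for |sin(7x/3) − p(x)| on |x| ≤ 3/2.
2401/384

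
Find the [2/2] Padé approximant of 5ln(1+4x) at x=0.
20*x*(2*x + 1)/(8*x**2/3 + 4*x + 1)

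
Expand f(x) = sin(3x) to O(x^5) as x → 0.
3*x - 9*x**3/2 + O(x**5)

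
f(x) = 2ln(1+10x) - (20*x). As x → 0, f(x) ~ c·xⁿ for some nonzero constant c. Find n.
2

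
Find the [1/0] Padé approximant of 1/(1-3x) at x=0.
3*x + 1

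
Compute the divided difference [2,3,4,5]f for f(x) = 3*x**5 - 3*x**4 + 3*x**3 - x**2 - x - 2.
336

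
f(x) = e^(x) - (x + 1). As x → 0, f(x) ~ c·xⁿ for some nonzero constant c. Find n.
2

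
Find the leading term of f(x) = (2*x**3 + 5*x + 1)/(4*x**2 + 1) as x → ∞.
x/2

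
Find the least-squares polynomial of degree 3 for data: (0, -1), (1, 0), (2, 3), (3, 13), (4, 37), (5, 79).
-62/63 + (358/189)x + (-467/252)x² + (101/108)x³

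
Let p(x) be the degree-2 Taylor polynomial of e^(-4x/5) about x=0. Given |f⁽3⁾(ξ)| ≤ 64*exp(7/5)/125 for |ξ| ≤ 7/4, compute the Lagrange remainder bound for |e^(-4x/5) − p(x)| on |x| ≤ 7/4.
343*exp(7/5)/750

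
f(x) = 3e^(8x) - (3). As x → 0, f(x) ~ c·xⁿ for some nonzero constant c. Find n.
1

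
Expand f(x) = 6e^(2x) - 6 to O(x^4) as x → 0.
12*x + 12*x**2 + 8*x**3 + O(x**4)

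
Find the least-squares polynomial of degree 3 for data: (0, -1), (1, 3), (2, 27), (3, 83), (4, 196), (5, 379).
-143/126 + (1481/756)x + (-29/126)x² + (325/108)x³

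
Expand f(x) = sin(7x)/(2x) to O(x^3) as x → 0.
7/2 - 343*x**2/12 + O(x**3)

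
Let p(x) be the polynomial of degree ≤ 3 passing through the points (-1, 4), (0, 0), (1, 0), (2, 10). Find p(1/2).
-7/8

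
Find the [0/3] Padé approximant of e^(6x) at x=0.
1/(-36*x**3 + 18*x**2 - 6*x + 1)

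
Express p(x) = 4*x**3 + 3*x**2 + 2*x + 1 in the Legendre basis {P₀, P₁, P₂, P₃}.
(2)P₀ + (22/5)P₁ + (2)P₂ + (8/5)P₃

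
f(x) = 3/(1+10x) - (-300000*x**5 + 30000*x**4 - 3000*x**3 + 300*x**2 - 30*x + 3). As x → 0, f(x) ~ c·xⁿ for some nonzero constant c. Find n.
6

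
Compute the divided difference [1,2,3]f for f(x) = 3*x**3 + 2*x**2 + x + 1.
20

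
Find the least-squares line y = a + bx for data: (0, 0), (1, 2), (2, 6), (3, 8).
a = -1/5, b = 14/5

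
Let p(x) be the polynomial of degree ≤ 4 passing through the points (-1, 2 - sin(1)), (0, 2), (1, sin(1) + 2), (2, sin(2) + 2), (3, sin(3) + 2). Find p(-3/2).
-45*sin(2)/32 + 35*sin(3)/128 + 63*sin(1)/128 + 2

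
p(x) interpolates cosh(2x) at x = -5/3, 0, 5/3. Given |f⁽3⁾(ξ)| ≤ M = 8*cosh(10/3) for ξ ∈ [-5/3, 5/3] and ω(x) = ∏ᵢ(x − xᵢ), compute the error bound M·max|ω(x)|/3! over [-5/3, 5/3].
1000*sqrt(3)*cosh(10/3)/729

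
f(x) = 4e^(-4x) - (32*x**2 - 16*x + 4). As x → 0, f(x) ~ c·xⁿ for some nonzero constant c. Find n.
3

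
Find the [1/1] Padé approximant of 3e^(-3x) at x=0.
(3 - 9*x/2)/(3*x/2 + 1)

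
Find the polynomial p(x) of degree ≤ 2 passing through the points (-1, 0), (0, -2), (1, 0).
2*x**2 - 2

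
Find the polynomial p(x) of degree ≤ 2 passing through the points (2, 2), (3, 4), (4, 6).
2*x - 2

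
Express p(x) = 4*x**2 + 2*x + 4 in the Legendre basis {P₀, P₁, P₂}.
(16/3)P₀ + (2)P₁ + (8/3)P₂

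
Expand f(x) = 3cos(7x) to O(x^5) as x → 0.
3 - 147*x**2/2 + 2401*x**4/8 + O(x**5)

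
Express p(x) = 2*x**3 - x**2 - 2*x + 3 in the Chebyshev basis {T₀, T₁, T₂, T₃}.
(5/2)T₀ + (-1/2)T₁ + (-1/2)T₂ + (1/2)T₃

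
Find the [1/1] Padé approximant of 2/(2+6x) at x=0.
1/(3*x + 1)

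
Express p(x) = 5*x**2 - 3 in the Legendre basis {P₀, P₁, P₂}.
(-4/3)P₀ + (10/3)P₂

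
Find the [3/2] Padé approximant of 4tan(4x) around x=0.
(-256*x**3/15 + 16*x)/(1 - 32*x**2/5)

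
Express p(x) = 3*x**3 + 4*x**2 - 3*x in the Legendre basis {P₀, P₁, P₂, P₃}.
(4/3)P₀ + (-6/5)P₁ + (8/3)P₂ + (6/5)P₃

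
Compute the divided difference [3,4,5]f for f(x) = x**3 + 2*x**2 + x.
14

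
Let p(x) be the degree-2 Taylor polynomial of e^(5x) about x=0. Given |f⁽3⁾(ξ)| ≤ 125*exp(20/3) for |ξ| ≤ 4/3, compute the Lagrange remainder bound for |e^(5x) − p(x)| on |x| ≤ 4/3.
4000*exp(20/3)/81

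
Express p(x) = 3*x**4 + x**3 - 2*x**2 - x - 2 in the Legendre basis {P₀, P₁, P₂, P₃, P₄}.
(-31/15)P₀ + (-2/5)P₁ + (8/21)P₂ + (2/5)P₃ + (24/35)P₄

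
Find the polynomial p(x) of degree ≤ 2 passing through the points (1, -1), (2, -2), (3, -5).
-x**2 + 2*x - 2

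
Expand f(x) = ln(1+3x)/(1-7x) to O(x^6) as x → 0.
3*x + 33*x**2/2 + 249*x**3/2 + 3405*x**4/4 + 120147*x**5/20 + O(x**6)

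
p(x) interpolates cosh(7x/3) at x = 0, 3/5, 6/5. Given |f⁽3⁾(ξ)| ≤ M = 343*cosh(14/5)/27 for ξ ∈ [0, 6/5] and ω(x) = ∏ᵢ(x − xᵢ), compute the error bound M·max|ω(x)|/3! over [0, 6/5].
343*sqrt(3)*cosh(14/5)/3375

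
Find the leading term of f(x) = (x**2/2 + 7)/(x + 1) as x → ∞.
x/2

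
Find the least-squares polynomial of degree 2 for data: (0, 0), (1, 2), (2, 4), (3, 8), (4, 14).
8/35 + (19/35)x + (5/7)x²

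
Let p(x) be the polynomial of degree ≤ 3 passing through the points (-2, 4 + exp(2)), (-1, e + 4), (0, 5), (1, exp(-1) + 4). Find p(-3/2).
(1 + e*(5*exp(2) + 15*e + 59))*exp(-1)/16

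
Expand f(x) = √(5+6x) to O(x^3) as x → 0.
sqrt(5) + 3*sqrt(5)*x/5 - 9*sqrt(5)*x**2/50 + O(x**3)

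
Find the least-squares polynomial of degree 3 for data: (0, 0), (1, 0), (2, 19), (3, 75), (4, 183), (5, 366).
-17/126 + (-2029/756)x + (8/63)x² + (325/108)x³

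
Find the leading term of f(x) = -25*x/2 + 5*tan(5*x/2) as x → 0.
625*x**3/24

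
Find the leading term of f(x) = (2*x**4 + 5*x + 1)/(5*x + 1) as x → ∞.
2*x**3/5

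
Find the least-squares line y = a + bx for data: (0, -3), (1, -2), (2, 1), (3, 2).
a = -16/5, b = 9/5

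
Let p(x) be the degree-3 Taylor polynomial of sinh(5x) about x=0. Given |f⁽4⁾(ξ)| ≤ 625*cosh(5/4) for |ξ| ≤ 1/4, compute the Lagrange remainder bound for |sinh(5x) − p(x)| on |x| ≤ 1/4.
625*cosh(5/4)/6144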